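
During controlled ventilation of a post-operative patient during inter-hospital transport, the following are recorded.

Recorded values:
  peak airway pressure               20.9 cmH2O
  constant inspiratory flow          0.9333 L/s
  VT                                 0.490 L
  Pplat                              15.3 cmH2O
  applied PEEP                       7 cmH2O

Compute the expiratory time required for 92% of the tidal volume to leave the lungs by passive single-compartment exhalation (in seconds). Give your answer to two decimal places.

0.89

R = (PIP − Pplat)/V̇ = (20.9 − 15.3) / 0.9333 = 5.6/0.9333 = 6.0 cmH2O·s/L.
C = Vt/(Pplat − PEEP) = 490.0 / (15.3 − 7) = 490.0/8.3 = 59.036 mL/cmH2O.
τ = R × C = 6.0 × 0.05904 L/cmH2O = 0.3542 s.
t = −τ·ln(1 − 0.92) = −0.3542·ln(0.08) = 0.8946 s.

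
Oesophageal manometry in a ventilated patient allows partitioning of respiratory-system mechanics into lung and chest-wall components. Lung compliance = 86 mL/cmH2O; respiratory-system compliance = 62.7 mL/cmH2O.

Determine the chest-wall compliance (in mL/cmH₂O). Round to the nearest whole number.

231

1/Ccw = 1/Crs − 1/CL.
1/Ccw = 1/62.7 − 1/86 = 0.004321.
Ccw = 231.43 mL/cmH2O.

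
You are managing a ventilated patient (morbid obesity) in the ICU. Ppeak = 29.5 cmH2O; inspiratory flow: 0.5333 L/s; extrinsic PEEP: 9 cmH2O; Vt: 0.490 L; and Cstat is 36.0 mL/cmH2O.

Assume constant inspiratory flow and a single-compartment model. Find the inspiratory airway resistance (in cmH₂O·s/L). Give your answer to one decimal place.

Equation of motion (constant flow): PIP = Vt/C + R·V̇ + PEEP.
R·V̇ = PIP − Vt/C − PEEP = 29.5 − 490/36.0 − 9 = 29.5 − 13.611 − 9 = 6.889 cmH2O.
R = 6.889 / 0.5333 = 12.918 cmH2O·s/L.

12.9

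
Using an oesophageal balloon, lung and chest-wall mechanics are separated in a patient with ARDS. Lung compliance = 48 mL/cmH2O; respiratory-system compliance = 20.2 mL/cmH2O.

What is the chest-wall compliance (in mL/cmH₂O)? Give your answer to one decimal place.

1/Ccw = 1/Crs − 1/CL.
1/Ccw = 1/20.2 − 1/48 = 0.02867.
Ccw = 34.88 mL/cmH2O.

34.9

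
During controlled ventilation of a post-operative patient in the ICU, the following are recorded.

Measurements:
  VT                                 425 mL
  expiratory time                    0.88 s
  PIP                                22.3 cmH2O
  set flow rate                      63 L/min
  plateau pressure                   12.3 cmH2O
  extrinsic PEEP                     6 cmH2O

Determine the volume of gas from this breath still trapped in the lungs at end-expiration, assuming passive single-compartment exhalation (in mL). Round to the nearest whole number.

Flow: 63 L/min ÷ 60 = 1.05 L/s.
R = (PIP − Pplat)/V̇ = (22.3 − 12.3) / 1.05 = 10.0/1.05 = 9.524 cmH2O·s/L.
C = Vt/(Pplat − PEEP) = 425.0 / (12.3 − 6) = 425.0/6.3 = 67.46 mL/cmH2O.
τ = R × C = 9.524 × 0.06746 L/cmH2O = 0.6425 s.
Fraction remaining = e^(−Te/τ) = e^(−0.88/0.6425) = 0.2542.
Trapped volume = 425.0 × 0.2542 = 108.04 mL.

108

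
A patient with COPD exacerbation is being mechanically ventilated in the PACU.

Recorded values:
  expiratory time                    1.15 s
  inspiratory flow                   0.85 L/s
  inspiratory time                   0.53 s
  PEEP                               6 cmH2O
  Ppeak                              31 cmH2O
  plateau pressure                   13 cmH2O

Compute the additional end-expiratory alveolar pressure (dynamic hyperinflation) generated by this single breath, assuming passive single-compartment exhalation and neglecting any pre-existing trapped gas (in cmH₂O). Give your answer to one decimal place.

3.0

Vt = flow × Ti = 0.85 L/s × 0.53 s × 1000 mL/L = 450.5 mL.
R = (PIP − Pplat)/V̇ = (31 − 13) / 0.85 = 18.0/0.85 = 21.176 cmH2O·s/L.
C = Vt/(Pplat − PEEP) = 450.5 / (13 − 6) = 450.5/7.0 = 64.357 mL/cmH2O.
τ = R × C = 21.176 × 0.06436 L/cmH2O = 1.363 s.
Fraction remaining = e^(−Te/τ) = e^(−1.15/1.363) = 0.4301; trapped volume = 450.5 × 0.4301 = 193.76 mL.
Additional alveolar pressure from trapping ≈ V_trapped / C = 193.76 / 64.357 = 3.011 cmH2O.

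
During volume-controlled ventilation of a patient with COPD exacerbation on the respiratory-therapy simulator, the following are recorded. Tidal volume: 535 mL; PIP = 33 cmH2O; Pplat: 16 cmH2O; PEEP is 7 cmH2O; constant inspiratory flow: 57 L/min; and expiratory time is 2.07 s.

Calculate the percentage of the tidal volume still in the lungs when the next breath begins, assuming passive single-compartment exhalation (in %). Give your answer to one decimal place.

Flow: 57 L/min ÷ 60 = 0.95 L/s.
R = (PIP − Pplat)/V̇ = (33 − 16) / 0.95 = 17.0/0.95 = 17.895 cmH2O·s/L.
C = Vt/(Pplat − PEEP) = 535.0 / (16 − 7) = 535.0/9.0 = 59.444 mL/cmH2O.
τ = R × C = 17.895 × 0.05944 L/cmH2O = 1.064 s.
Fraction remaining at end-expiration = e^(−Te/τ) = e^(−2.07/1.064) = 0.1429 → 14.29%.

14.3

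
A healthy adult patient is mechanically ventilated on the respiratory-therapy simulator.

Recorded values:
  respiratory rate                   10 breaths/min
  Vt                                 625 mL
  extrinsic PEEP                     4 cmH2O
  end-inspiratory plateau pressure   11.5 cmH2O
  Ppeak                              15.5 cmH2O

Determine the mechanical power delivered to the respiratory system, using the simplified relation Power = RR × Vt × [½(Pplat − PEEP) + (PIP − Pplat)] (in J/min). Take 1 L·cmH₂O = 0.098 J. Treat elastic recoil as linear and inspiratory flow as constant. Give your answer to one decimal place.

4.7

Per-breath work = Vt × [½(Pplat−PEEP) + (PIP−Pplat)] = 0.625 × [0.5×7.5 + 4.0] = 0.625 × 7.75 = 4.844 L·cmH2O.
Power = 10 × 4.844 = 48.44 L·cmH2O/min.
× 0.098 J/(L·cmH2O) → 4.747 J/min.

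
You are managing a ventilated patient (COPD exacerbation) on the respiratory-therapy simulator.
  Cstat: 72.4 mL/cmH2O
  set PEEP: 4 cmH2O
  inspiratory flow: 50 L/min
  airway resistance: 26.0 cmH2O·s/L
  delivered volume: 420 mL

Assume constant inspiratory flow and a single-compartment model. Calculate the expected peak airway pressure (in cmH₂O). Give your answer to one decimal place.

31.5

Flow: 50 L/min ÷ 60 = 0.8333 L/s.
Equation of motion (constant flow): PIP = Vt/C + R·V̇ + PEEP.
PIP = 420/72.4 + 26.0×0.8333 + 4 = 5.801 + 21.666 + 4 = 31.467 cmH2O.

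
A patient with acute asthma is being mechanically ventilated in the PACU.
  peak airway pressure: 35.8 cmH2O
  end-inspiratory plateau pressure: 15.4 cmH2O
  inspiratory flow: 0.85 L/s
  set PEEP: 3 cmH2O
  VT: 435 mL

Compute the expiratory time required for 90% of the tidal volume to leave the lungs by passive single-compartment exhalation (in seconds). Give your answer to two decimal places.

1.94

R = (PIP − Pplat)/V̇ = (35.8 − 15.4) / 0.85 = 20.4/0.85 = 24.0 cmH2O·s/L.
C = Vt/(Pplat − PEEP) = 435.0 / (15.4 − 3) = 435.0/12.4 = 35.081 mL/cmH2O.
τ = R × C = 24.0 × 0.03508 L/cmH2O = 0.8419 s.
t = −τ·ln(1 − 0.90) = −0.8419·ln(0.1) = 1.939 s.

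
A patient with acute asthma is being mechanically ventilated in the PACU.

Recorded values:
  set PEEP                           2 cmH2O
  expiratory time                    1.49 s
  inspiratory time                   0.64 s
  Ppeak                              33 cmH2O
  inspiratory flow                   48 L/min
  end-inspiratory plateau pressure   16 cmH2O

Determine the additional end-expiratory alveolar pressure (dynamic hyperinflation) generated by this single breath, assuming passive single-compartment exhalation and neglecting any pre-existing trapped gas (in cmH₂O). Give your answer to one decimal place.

2.1

Flow: 48 L/min ÷ 60 = 0.8 L/s.
Vt = flow × Ti = 0.8 L/s × 0.64 s × 1000 mL/L = 512.0 mL.
R = (PIP − Pplat)/V̇ = (33 − 16) / 0.8 = 17.0/0.8 = 21.25 cmH2O·s/L.
C = Vt/(Pplat − PEEP) = 512.0 / (16 − 2) = 512.0/14.0 = 36.571 mL/cmH2O.
τ = R × C = 21.25 × 0.03657 L/cmH2O = 0.7771 s.
Fraction remaining = e^(−Te/τ) = e^(−1.49/0.7771) = 0.147; trapped volume = 512.0 × 0.147 = 75.264 mL.
Additional alveolar pressure from trapping ≈ V_trapped / C = 75.264 / 36.571 = 2.058 cmH2O.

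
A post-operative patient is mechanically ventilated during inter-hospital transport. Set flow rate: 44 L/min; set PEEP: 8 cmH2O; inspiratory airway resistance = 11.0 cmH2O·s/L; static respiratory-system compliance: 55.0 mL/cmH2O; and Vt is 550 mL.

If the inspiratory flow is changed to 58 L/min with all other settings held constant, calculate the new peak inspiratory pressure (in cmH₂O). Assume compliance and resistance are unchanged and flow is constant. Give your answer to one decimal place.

28.6

Flow: 44 L/min ÷ 60 = 0.7333 L/s.
New flow: 58 L/min ÷ 60 = 0.9667 L/s.
PIP = Vt/C + R·V̇ + PEEP (constant-flow equation of motion).
Only the resistive term changes: ΔPIP = R × ΔV̇ = 11.0 × (0.9667 − 0.7333) = 11.0 × 0.2334 = 2.567 cmH2O.
Original PIP = 550/55.0 + 11.0×0.7333 + 8 = 26.066 cmH2O; new PIP = 26.066 + (2.567) = 28.633 cmH2O.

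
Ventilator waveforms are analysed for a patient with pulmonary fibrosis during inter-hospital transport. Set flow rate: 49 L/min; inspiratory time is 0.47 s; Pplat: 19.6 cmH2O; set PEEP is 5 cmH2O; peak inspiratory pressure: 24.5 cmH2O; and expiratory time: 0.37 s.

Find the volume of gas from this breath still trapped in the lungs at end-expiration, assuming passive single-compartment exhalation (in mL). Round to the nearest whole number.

37

Flow: 49 L/min ÷ 60 = 0.8167 L/s.
Vt = flow × Ti = 0.8167 L/s × 0.47 s × 1000 mL/L = 383.85 mL.
R = (PIP − Pplat)/V̇ = (24.5 − 19.6) / 0.8167 = 4.9/0.8167 = 6.0 cmH2O·s/L.
C = Vt/(Pplat − PEEP) = 383.85 / (19.6 − 5) = 383.85/14.6 = 26.291 mL/cmH2O.
τ = R × C = 6.0 × 0.02629 L/cmH2O = 0.1577 s.
Fraction remaining = e^(−Te/τ) = e^(−0.37/0.1577) = 0.09573.
Trapped volume = 383.85 × 0.09573 = 36.746 mL.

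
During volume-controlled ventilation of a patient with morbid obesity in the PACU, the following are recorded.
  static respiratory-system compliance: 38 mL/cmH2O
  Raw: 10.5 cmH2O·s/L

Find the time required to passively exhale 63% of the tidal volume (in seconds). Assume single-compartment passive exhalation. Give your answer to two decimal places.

τ = R × C = 10.5 × 38 mL/cmH2O = 10.5 × 0.038 L/cmH2O = 0.399 s.
Exhaled fraction f = 1 − e^(−t/τ) → t = −τ·ln(1 − f) = −0.399·ln(0.37) = 0.3967 s.

0.40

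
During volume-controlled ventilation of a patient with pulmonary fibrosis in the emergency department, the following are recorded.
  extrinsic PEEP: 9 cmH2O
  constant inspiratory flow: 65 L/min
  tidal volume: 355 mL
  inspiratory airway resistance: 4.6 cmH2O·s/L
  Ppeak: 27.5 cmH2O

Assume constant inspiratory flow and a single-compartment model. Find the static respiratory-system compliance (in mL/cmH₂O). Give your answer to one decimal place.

26.3

Flow: 65 L/min ÷ 60 = 1.0833 L/s.
Equation of motion (constant flow): PIP = Vt/C + R·V̇ + PEEP.
Vt/C = PIP − R·V̇ − PEEP = 27.5 − 4.6×1.0833 − 9 = 27.5 − 4.983 − 9 = 13.517 cmH2O.
C = Vt / 13.517 = 355 / 13.517 = 26.263 mL/cmH2O.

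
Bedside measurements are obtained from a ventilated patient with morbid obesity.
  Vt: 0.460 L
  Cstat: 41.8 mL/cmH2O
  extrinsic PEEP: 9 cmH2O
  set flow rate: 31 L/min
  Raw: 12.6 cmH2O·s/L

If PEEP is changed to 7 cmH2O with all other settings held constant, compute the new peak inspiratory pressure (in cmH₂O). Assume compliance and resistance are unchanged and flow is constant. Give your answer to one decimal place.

24.5

Flow: 31 L/min ÷ 60 = 0.5167 L/s.
PIP = Vt/C + R·V̇ + PEEP (constant-flow equation of motion).
Only the baseline term changes: ΔPIP = ΔPEEP = 7 − 9 = -2.0 cmH2O.
Original PIP = 460/41.8 + 12.6×0.5167 + 9 = 26.515 cmH2O; new PIP = 26.515 + (-2.0) = 24.515 cmH2O.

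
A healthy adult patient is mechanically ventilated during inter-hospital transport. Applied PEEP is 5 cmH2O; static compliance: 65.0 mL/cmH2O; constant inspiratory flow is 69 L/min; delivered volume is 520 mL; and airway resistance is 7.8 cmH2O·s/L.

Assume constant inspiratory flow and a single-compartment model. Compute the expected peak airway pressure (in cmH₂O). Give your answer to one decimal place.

22.0

Flow: 69 L/min ÷ 60 = 1.15 L/s.
Equation of motion (constant flow): PIP = Vt/C + R·V̇ + PEEP.
PIP = 520/65.0 + 7.8×1.15 + 5 = 8.0 + 8.97 + 5 = 21.97 cmH2O.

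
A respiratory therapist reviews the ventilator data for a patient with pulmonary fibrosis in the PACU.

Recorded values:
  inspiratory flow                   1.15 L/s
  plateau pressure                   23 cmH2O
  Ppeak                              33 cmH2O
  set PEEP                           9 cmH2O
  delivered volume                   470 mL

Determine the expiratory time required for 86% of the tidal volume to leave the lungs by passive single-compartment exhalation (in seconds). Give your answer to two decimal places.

0.57

R = (PIP − Pplat)/V̇ = (33 − 23) / 1.15 = 10.0/1.15 = 8.696 cmH2O·s/L.
C = Vt/(Pplat − PEEP) = 470.0 / (23 − 9) = 470.0/14.0 = 33.571 mL/cmH2O.
τ = R × C = 8.696 × 0.03357 L/cmH2O = 0.2919 s.
t = −τ·ln(1 − 0.86) = −0.2919·ln(0.14) = 0.5739 s.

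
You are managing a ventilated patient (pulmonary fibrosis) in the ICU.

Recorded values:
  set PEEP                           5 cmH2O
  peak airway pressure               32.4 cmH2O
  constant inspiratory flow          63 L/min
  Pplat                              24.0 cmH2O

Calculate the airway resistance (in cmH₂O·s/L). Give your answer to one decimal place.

8.0

Flow: 63 L/min ÷ 60 = 1.05 L/s.
Raw = (PIP − Pplat) / flow = (32.4 − 24.0) / 1.05 = 8.4 / 1.05 = 8.0 cmH2O·s/L.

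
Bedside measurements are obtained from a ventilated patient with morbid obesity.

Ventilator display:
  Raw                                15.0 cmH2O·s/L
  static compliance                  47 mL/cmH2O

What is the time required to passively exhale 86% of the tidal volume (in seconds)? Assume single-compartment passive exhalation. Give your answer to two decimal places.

τ = R × C = 15.0 × 47 mL/cmH2O = 15.0 × 0.047 L/cmH2O = 0.705 s.
Exhaled fraction f = 1 − e^(−t/τ) → t = −τ·ln(1 − f) = −0.705·ln(0.14) = 1.386 s.

1.39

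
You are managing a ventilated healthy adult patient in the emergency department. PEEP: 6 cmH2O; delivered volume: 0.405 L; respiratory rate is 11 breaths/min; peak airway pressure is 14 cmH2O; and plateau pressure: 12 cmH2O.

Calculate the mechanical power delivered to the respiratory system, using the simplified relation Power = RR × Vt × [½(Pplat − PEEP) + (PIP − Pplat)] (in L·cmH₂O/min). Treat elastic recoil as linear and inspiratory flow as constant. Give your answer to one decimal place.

22.3

Per-breath work = Vt × [½(Pplat−PEEP) + (PIP−Pplat)] = 0.405 × [0.5×6.0 + 2.0] = 0.405 × 5.0 = 2.025 L·cmH2O.
Power = 11 × 2.025 = 22.275 L·cmH2O/min.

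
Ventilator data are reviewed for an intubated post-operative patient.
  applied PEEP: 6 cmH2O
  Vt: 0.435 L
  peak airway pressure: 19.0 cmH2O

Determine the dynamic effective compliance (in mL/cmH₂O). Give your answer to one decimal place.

33.5

Dynamic compliance = Vt / (PIP − PEEP) = 435 / (19.0 − 6) = 435 / 13.0 = 33.462 mL/cmH2O.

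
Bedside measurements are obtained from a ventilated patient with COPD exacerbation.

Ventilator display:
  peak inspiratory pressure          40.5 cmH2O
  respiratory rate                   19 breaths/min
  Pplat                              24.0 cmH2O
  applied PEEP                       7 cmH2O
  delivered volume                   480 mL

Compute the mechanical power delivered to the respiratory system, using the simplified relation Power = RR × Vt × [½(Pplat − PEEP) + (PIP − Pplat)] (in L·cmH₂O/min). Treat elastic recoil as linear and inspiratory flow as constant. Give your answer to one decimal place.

Per-breath work = Vt × [½(Pplat−PEEP) + (PIP−Pplat)] = 0.480 × [0.5×17.0 + 16.5] = 0.480 × 25.0 = 12.0 L·cmH2O.
Power = 19 × 12.0 = 228.0 L·cmH2O/min.

228.0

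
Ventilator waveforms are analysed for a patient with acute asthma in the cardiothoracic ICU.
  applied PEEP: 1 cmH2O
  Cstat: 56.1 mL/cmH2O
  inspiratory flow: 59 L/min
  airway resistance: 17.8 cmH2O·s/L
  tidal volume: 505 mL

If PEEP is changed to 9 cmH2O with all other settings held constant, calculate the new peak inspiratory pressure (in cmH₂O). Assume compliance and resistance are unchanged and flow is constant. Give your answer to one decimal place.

35.5

Flow: 59 L/min ÷ 60 = 0.9833 L/s.
PIP = Vt/C + R·V̇ + PEEP (constant-flow equation of motion).
Only the baseline term changes: ΔPIP = ΔPEEP = 9 − 1 = 8.0 cmH2O.
Original PIP = 505/56.1 + 17.8×0.9833 + 1 = 27.505 cmH2O; new PIP = 27.505 + (8.0) = 35.505 cmH2O.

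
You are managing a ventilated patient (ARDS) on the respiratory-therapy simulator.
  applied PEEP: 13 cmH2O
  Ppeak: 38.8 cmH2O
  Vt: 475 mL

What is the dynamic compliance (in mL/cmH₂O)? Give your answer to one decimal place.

18.4

Dynamic compliance = Vt / (PIP − PEEP) = 475 / (38.8 − 13) = 475 / 25.8 = 18.411 mL/cmH2O.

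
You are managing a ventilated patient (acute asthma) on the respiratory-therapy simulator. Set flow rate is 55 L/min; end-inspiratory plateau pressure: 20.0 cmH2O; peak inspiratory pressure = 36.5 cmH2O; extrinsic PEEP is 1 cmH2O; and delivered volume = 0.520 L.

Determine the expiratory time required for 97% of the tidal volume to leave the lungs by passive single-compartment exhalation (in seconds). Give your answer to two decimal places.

1.73

Flow: 55 L/min ÷ 60 = 0.9167 L/s.
R = (PIP − Pplat)/V̇ = (36.5 − 20.0) / 0.9167 = 16.5/0.9167 = 17.999 cmH2O·s/L.
C = Vt/(Pplat − PEEP) = 520.0 / (20.0 − 1) = 520.0/19.0 = 27.368 mL/cmH2O.
τ = R × C = 17.999 × 0.02737 L/cmH2O = 0.4926 s.
t = −τ·ln(1 − 0.97) = −0.4926·ln(0.03) = 1.727 s.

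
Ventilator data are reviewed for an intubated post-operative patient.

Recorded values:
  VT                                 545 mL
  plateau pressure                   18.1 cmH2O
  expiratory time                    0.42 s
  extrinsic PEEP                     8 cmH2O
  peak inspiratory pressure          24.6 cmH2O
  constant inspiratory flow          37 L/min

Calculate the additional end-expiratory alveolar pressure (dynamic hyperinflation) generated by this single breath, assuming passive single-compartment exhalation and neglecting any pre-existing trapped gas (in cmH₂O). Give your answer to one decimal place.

4.8

Flow: 37 L/min ÷ 60 = 0.6167 L/s.
R = (PIP − Pplat)/V̇ = (24.6 − 18.1) / 0.6167 = 6.5/0.6167 = 10.54 cmH2O·s/L.
C = Vt/(Pplat − PEEP) = 545.0 / (18.1 − 8) = 545.0/10.1 = 53.96 mL/cmH2O.
τ = R × C = 10.54 × 0.05396 L/cmH2O = 0.5687 s.
Fraction remaining = e^(−Te/τ) = e^(−0.42/0.5687) = 0.4778; trapped volume = 545.0 × 0.4778 = 260.4 mL.
Additional alveolar pressure from trapping ≈ V_trapped / C = 260.4 / 53.96 = 4.826 cmH2O.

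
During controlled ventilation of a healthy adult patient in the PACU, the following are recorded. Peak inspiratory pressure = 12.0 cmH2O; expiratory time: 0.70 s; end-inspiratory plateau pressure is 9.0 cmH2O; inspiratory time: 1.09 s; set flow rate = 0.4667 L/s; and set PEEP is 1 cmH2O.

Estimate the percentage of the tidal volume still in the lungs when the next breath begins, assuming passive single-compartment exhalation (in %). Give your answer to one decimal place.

18.0

Vt = flow × Ti = 0.4667 L/s × 1.09 s × 1000 mL/L = 508.7 mL.
R = (PIP − Pplat)/V̇ = (12.0 − 9.0) / 0.4667 = 3.0/0.4667 = 6.428 cmH2O·s/L.
C = Vt/(Pplat − PEEP) = 508.7 / (9.0 − 1) = 508.7/8.0 = 63.588 mL/cmH2O.
τ = R × C = 6.428 × 0.06359 L/cmH2O = 0.4088 s.
Fraction remaining at end-expiration = e^(−Te/τ) = e^(−0.70/0.4088) = 0.1804 → 18.04%.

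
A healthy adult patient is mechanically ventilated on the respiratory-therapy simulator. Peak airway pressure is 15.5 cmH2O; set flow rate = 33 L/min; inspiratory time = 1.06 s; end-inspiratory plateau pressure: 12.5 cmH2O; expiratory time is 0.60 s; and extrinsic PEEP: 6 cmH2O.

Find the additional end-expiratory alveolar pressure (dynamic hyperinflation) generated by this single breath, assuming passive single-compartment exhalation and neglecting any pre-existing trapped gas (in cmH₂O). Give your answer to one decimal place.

1.9

Flow: 33 L/min ÷ 60 = 0.55 L/s.
Vt = flow × Ti = 0.55 L/s × 1.06 s × 1000 mL/L = 583.0 mL.
R = (PIP − Pplat)/V̇ = (15.5 − 12.5) / 0.55 = 3.0/0.55 = 5.455 cmH2O·s/L.
C = Vt/(Pplat − PEEP) = 583.0 / (12.5 − 6) = 583.0/6.5 = 89.692 mL/cmH2O.
τ = R × C = 5.455 × 0.08969 L/cmH2O = 0.4893 s.
Fraction remaining = e^(−Te/τ) = e^(−0.60/0.4893) = 0.2934; trapped volume = 583.0 × 0.2934 = 171.05 mL.
Additional alveolar pressure from trapping ≈ V_trapped / C = 171.05 / 89.692 = 1.907 cmH2O.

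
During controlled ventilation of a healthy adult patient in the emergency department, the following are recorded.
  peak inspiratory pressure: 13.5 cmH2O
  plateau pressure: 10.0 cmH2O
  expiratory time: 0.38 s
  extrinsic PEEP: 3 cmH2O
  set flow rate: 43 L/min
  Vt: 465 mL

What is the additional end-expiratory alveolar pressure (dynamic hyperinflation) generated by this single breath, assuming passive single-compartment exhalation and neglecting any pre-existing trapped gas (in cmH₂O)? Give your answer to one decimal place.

2.2

Flow: 43 L/min ÷ 60 = 0.7167 L/s.
R = (PIP − Pplat)/V̇ = (13.5 − 10.0) / 0.7167 = 3.5/0.7167 = 4.883 cmH2O·s/L.
C = Vt/(Pplat − PEEP) = 465.0 / (10.0 − 3) = 465.0/7.0 = 66.429 mL/cmH2O.
τ = R × C = 4.883 × 0.06643 L/cmH2O = 0.3244 s.
Fraction remaining = e^(−Te/τ) = e^(−0.38/0.3244) = 0.3099; trapped volume = 465.0 × 0.3099 = 144.1 mL.
Additional alveolar pressure from trapping ≈ V_trapped / C = 144.1 / 66.429 = 2.169 cmH2O.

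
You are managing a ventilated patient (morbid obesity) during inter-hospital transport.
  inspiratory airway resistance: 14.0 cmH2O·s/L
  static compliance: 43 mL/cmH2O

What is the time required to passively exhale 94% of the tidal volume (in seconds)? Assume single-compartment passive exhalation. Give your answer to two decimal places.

1.69

τ = R × C = 14.0 × 43 mL/cmH2O = 14.0 × 0.043 L/cmH2O = 0.602 s.
Exhaled fraction f = 1 − e^(−t/τ) → t = −τ·ln(1 − f) = −0.602·ln(0.06) = 1.694 s.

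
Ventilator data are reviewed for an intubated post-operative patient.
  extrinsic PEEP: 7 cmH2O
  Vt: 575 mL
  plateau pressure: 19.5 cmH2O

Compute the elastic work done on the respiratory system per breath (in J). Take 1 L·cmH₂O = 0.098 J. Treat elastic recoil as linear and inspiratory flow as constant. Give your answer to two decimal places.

0.35

Elastic work ≈ ½ × (Pplat − PEEP) × Vt = 0.5 × (19.5 − 7) × 0.575 L = 0.5 × 12.5 × 0.575 = 3.594 L·cmH2O.
× 0.098 J/(L·cmH2O) → 0.3522 J.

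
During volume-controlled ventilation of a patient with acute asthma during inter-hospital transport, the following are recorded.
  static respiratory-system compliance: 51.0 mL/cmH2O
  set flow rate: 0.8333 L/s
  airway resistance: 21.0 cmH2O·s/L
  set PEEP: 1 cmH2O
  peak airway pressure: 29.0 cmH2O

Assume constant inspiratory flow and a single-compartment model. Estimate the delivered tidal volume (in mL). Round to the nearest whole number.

Equation of motion (constant flow): PIP = Vt/C + R·V̇ + PEEP.
Vt/C = PIP − R·V̇ − PEEP = 29.0 − 17.499 − 1 = 10.501 cmH2O.
Vt = C × 10.501 = 51.0 × 10.501 = 535.55 mL.

536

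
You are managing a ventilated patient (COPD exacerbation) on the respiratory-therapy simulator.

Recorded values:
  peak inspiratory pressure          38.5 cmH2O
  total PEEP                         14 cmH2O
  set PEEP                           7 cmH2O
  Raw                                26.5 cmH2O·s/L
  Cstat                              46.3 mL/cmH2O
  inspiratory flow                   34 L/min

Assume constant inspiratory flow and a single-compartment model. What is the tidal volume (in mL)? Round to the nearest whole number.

439

Flow: 34 L/min ÷ 60 = 0.5667 L/s.
Total PEEP = 14 cmH2O (set 7 + intrinsic 7); this is the baseline alveolar pressure.
Equation of motion (constant flow): PIP = Vt/C + R·V̇ + PEEP.
Vt/C = PIP − R·V̇ − PEEP = 38.5 − 15.018 − 14 = 9.482 cmH2O.
Vt = C × 9.482 = 46.3 × 9.482 = 439.02 mL.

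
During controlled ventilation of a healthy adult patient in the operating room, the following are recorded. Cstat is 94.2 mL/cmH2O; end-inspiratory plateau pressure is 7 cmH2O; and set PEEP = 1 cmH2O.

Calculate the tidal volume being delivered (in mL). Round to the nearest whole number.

Vt = Cstat × (Pplat − PEEP) = 94.2 × (7 − 1) = 94.2 × 6.0 = 565.2 mL.

565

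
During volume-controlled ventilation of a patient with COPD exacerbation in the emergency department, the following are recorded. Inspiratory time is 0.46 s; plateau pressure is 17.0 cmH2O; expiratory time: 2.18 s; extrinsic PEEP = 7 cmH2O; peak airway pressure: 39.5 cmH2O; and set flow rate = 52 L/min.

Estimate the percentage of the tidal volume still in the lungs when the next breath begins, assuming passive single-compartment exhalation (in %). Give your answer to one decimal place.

12.2

Flow: 52 L/min ÷ 60 = 0.8667 L/s.
Vt = flow × Ti = 0.8667 L/s × 0.46 s × 1000 mL/L = 398.68 mL.
R = (PIP − Pplat)/V̇ = (39.5 − 17.0) / 0.8667 = 22.5/0.8667 = 25.961 cmH2O·s/L.
C = Vt/(Pplat − PEEP) = 398.68 / (17.0 − 7) = 398.68/10.0 = 39.868 mL/cmH2O.
τ = R × C = 25.961 × 0.03987 L/cmH2O = 1.035 s.
Fraction remaining at end-expiration = e^(−Te/τ) = e^(−2.18/1.035) = 0.1217 → 12.17%.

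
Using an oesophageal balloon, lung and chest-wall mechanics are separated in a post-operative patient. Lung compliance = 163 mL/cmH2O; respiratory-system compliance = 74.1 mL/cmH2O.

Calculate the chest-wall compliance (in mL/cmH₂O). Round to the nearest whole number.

136

1/Ccw = 1/Crs − 1/CL.
1/Ccw = 1/74.1 − 1/163 = 0.00736.
Ccw = 135.87 mL/cmH2O.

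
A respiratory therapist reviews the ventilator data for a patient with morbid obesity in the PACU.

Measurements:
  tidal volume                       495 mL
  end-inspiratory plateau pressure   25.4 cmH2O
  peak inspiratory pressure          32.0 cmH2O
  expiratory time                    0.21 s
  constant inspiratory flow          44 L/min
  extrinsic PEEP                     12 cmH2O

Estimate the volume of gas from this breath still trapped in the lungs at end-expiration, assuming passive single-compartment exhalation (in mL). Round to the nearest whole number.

263

Flow: 44 L/min ÷ 60 = 0.7333 L/s.
R = (PIP − Pplat)/V̇ = (32.0 − 25.4) / 0.7333 = 6.6/0.7333 = 9.0 cmH2O·s/L.
C = Vt/(Pplat − PEEP) = 495.0 / (25.4 − 12) = 495.0/13.4 = 36.94 mL/cmH2O.
τ = R × C = 9.0 × 0.03694 L/cmH2O = 0.3325 s.
Fraction remaining = e^(−Te/τ) = e^(−0.21/0.3325) = 0.5318.
Trapped volume = 495.0 × 0.5318 = 263.24 mL.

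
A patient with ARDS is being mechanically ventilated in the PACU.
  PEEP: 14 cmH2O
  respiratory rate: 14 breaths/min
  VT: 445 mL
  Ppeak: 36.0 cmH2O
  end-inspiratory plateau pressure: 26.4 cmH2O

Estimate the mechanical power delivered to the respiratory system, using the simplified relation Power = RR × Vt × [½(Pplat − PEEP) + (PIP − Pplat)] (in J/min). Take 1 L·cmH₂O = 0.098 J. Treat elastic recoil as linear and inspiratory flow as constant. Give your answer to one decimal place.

Per-breath work = Vt × [½(Pplat−PEEP) + (PIP−Pplat)] = 0.445 × [0.5×12.4 + 9.6] = 0.445 × 15.8 = 7.031 L·cmH2O.
Power = 14 × 7.031 = 98.434 L·cmH2O/min.
× 0.098 J/(L·cmH2O) → 9.647 J/min.

9.6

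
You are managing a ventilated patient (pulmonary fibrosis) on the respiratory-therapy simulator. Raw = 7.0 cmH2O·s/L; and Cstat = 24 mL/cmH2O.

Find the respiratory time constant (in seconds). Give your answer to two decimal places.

τ = R × C = 7.0 × 24 mL/cmH2O = 7.0 × 0.024 L/cmH2O = 0.168 s.

0.17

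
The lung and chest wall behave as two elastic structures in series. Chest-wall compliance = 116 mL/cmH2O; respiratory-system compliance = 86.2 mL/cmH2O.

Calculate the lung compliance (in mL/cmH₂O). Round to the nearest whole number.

1/CL = 1/Crs − 1/Ccw.
1/CL = 1/86.2 − 1/116 = 0.00298.
CL = 335.57 mL/cmH2O.

336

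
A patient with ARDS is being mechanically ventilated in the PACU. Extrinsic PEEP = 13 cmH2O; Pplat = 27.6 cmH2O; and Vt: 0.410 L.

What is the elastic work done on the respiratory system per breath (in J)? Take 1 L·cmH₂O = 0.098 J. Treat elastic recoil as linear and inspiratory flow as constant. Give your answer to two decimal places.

Elastic work ≈ ½ × (Pplat − PEEP) × Vt = 0.5 × (27.6 − 13) × 0.410 L = 0.5 × 14.6 × 0.410 = 2.993 L·cmH2O.
× 0.098 J/(L·cmH2O) → 0.2933 J.

0.29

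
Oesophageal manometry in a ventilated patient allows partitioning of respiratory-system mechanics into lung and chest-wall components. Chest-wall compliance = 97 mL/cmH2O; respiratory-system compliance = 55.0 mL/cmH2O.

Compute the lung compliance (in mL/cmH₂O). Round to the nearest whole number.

1/CL = 1/Crs − 1/Ccw.
1/CL = 1/55.0 − 1/97 = 0.007873.
CL = 127.02 mL/cmH2O.

127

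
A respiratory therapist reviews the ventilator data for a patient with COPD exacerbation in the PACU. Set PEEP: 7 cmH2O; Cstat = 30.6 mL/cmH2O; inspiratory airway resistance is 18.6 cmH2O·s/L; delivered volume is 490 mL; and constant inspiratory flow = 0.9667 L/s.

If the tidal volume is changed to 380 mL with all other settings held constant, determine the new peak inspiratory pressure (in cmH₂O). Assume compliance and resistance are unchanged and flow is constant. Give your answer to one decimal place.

37.4

PIP = Vt/C + R·V̇ + PEEP (constant-flow equation of motion).
Only the elastic term changes: ΔPIP = ΔVt / C = (380 − 490) / 30.6 = -3.595 cmH2O.
Original PIP = 490/30.6 + 18.6×0.9667 + 7 = 40.994 cmH2O; new PIP = 40.994 + (-3.595) = 37.399 cmH2O.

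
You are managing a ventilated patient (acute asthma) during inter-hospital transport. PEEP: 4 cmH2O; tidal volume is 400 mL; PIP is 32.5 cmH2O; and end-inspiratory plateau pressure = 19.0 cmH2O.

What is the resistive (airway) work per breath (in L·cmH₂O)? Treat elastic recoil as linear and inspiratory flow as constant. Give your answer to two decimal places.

5.40

With constant inspiratory flow the resistive pressure is constant at PIP − Pplat = 32.5 − 19.0 = 13.5 cmH2O, so resistive work = 13.5 × 0.400 = 5.4 L·cmH2O.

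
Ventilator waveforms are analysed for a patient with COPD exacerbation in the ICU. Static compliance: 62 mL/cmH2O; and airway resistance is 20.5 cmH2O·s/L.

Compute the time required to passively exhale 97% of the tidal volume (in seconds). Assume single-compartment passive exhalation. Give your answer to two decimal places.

τ = R × C = 20.5 × 62 mL/cmH2O = 20.5 × 0.062 L/cmH2O = 1.271 s.
Exhaled fraction f = 1 − e^(−t/τ) → t = −τ·ln(1 − f) = −1.271·ln(0.03) = 4.457 s.

4.46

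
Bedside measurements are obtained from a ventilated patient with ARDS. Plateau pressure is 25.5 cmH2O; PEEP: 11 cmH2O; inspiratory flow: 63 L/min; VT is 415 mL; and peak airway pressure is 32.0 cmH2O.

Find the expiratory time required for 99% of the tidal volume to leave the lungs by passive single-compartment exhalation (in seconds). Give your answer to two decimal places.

Flow: 63 L/min ÷ 60 = 1.05 L/s.
R = (PIP − Pplat)/V̇ = (32.0 − 25.5) / 1.05 = 6.5/1.05 = 6.19 cmH2O·s/L.
C = Vt/(Pplat − PEEP) = 415.0 / (25.5 − 11) = 415.0/14.5 = 28.621 mL/cmH2O.
τ = R × C = 6.19 × 0.02862 L/cmH2O = 0.1772 s.
t = −τ·ln(1 − 0.99) = −0.1772·ln(0.01) = 0.816 s.

0.82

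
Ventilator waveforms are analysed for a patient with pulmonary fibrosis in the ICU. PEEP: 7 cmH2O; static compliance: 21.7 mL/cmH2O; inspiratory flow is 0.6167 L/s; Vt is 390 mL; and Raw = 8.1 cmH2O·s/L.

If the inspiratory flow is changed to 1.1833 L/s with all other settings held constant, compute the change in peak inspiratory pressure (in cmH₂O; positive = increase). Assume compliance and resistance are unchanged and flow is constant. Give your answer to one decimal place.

PIP = Vt/C + R·V̇ + PEEP (constant-flow equation of motion).
Only the resistive term changes: ΔPIP = R × ΔV̇ = 8.1 × (1.1833 − 0.6167) = 8.1 × 0.5666 = 4.589 cmH2O.

4.6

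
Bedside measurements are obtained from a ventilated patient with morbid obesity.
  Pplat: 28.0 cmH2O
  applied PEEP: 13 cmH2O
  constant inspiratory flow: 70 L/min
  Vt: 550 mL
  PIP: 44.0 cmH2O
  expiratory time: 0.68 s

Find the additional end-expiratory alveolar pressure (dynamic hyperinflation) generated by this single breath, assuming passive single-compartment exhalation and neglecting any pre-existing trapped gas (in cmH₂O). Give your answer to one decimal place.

3.9

Flow: 70 L/min ÷ 60 = 1.1667 L/s.
R = (PIP − Pplat)/V̇ = (44.0 − 28.0) / 1.1667 = 16.0/1.1667 = 13.714 cmH2O·s/L.
C = Vt/(Pplat − PEEP) = 550.0 / (28.0 − 13) = 550.0/15.0 = 36.667 mL/cmH2O.
τ = R × C = 13.714 × 0.03667 L/cmH2O = 0.5029 s.
Fraction remaining = e^(−Te/τ) = e^(−0.68/0.5029) = 0.2587; trapped volume = 550.0 × 0.2587 = 142.29 mL.
Additional alveolar pressure from trapping ≈ V_trapped / C = 142.29 / 36.667 = 3.881 cmH2O.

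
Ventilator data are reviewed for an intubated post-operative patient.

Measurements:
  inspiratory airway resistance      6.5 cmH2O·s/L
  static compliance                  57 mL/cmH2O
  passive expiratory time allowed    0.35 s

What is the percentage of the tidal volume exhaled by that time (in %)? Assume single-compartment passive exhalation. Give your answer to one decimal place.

61.1

τ = R × C = 6.5 × 57 mL/cmH2O = 6.5 × 0.057 L/cmH2O = 0.3705 s.
Passive exhalation: V(t)/V₀ = e^(−t/τ) = e^(−0.35/0.3705) = 0.3888.
Fraction exhaled = 1 − 0.3888 = 0.6112 → 61.12%.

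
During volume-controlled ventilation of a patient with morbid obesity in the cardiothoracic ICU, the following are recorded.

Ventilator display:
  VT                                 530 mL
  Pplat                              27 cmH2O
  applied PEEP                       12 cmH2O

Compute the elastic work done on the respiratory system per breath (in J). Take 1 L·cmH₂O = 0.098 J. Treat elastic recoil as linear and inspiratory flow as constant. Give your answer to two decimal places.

0.39

Elastic work ≈ ½ × (Pplat − PEEP) × Vt = 0.5 × (27 − 12) × 0.530 L = 0.5 × 15.0 × 0.530 = 3.975 L·cmH2O.
× 0.098 J/(L·cmH2O) → 0.3896 J.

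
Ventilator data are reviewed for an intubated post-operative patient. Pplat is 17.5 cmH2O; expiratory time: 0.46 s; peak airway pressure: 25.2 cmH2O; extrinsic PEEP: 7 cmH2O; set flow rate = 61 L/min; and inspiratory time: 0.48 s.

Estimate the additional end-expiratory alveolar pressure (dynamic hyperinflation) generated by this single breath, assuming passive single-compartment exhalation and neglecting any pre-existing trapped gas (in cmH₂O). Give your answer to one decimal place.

2.8

Flow: 61 L/min ÷ 60 = 1.0167 L/s.
Vt = flow × Ti = 1.0167 L/s × 0.48 s × 1000 mL/L = 488.02 mL.
R = (PIP − Pplat)/V̇ = (25.2 − 17.5) / 1.0167 = 7.7/1.0167 = 7.574 cmH2O·s/L.
C = Vt/(Pplat − PEEP) = 488.02 / (17.5 − 7) = 488.02/10.5 = 46.478 mL/cmH2O.
τ = R × C = 7.574 × 0.04648 L/cmH2O = 0.352 s.
Fraction remaining = e^(−Te/τ) = e^(−0.46/0.352) = 0.2707; trapped volume = 488.02 × 0.2707 = 132.11 mL.
Additional alveolar pressure from trapping ≈ V_trapped / C = 132.11 / 46.478 = 2.842 cmH2O.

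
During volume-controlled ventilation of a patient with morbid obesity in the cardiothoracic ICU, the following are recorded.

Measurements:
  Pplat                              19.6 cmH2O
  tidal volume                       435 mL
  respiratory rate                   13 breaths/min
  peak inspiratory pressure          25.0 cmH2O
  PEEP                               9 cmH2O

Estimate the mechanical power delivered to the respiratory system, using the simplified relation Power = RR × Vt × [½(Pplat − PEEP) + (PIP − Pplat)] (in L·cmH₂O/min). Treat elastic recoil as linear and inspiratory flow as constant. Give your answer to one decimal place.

60.5

Per-breath work = Vt × [½(Pplat−PEEP) + (PIP−Pplat)] = 0.435 × [0.5×10.6 + 5.4] = 0.435 × 10.7 = 4.655 L·cmH2O.
Power = 13 × 4.655 = 60.515 L·cmH2O/min.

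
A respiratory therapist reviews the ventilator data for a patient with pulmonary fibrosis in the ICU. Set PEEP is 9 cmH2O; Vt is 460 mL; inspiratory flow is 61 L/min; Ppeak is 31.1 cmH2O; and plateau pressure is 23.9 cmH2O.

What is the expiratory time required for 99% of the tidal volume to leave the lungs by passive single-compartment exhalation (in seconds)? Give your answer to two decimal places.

Flow: 61 L/min ÷ 60 = 1.0167 L/s.
R = (PIP − Pplat)/V̇ = (31.1 − 23.9) / 1.0167 = 7.2/1.0167 = 7.082 cmH2O·s/L.
C = Vt/(Pplat − PEEP) = 460.0 / (23.9 − 9) = 460.0/14.9 = 30.872 mL/cmH2O.
τ = R × C = 7.082 × 0.03087 L/cmH2O = 0.2186 s.
t = −τ·ln(1 − 0.99) = −0.2186·ln(0.01) = 1.007 s.

1.01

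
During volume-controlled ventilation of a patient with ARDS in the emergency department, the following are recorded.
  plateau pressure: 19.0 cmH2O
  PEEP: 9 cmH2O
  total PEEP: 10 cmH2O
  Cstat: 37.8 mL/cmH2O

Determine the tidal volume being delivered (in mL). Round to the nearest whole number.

End-expiratory occlusion gives total PEEP = 10 cmH2O (intrinsic PEEP = 10 − 9 = 1). Use total PEEP for the elastic gradient.
Vt = Cstat × (Pplat − PEEPtotal) = 37.8 × (19.0 − 10) = 37.8 × 9.0 = 340.2 mL.

340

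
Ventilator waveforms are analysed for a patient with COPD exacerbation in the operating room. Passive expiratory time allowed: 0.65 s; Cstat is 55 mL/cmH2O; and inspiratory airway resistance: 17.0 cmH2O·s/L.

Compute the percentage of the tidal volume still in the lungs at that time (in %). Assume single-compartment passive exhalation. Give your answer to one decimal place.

τ = R × C = 17.0 × 55 mL/cmH2O = 17.0 × 0.055 L/cmH2O = 0.935 s.
Passive exhalation: V(t)/V₀ = e^(−t/τ) = e^(−0.65/0.935) = 0.499.
Fraction remaining = 0.499 → 49.9%.

49.9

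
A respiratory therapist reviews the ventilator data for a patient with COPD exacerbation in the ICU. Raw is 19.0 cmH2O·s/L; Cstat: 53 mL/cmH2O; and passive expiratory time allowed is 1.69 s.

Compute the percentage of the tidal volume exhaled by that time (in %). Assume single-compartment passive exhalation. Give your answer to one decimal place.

81.3

τ = R × C = 19.0 × 53 mL/cmH2O = 19.0 × 0.053 L/cmH2O = 1.007 s.
Passive exhalation: V(t)/V₀ = e^(−t/τ) = e^(−1.69/1.007) = 0.1867.
Fraction exhaled = 1 − 0.1867 = 0.8133 → 81.33%.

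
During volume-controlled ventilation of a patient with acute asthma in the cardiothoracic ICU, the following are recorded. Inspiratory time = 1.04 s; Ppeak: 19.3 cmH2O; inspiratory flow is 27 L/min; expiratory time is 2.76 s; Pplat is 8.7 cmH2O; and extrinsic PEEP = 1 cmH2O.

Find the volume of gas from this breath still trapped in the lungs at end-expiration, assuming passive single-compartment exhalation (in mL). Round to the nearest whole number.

68

Flow: 27 L/min ÷ 60 = 0.45 L/s.
Vt = flow × Ti = 0.45 L/s × 1.04 s × 1000 mL/L = 468.0 mL.
R = (PIP − Pplat)/V̇ = (19.3 − 8.7) / 0.45 = 10.6/0.45 = 23.556 cmH2O·s/L.
C = Vt/(Pplat − PEEP) = 468.0 / (8.7 − 1) = 468.0/7.7 = 60.779 mL/cmH2O.
τ = R × C = 23.556 × 0.06078 L/cmH2O = 1.432 s.
Fraction remaining = e^(−Te/τ) = e^(−2.76/1.432) = 0.1455.
Trapped volume = 468.0 × 0.1455 = 68.094 mL.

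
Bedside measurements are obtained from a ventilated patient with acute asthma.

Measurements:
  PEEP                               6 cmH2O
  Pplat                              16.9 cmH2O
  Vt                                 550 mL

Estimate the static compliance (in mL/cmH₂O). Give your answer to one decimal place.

50.5

Cstat = Vt / (Pplat − PEEP) = 550 / (16.9 − 6) = 550 / 10.9 = 50.459 mL/cmH2O.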